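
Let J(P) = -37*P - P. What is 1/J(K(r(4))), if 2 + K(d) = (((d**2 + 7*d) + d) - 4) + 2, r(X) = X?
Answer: -1/1672 ≈ -0.00059809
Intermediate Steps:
K(d) = -4 + d**2 + 8*d (K(d) = -2 + ((((d**2 + 7*d) + d) - 4) + 2) = -2 + (((d**2 + 8*d) - 4) + 2) = -2 + ((-4 + d**2 + 8*d) + 2) = -2 + (-2 + d**2 + 8*d) = -4 + d**2 + 8*d)
J(P) = -38*P
1/J(K(r(4))) = 1/(-38*(-4 + 4**2 + 8*4)) = 1/(-38*(-4 + 16 + 32)) = 1/(-38*44) = 1/(-1672) = -1/1672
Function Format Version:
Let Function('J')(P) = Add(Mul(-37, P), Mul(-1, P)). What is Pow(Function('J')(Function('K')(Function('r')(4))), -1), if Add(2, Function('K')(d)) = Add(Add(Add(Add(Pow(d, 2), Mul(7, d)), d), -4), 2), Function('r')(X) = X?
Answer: Rational(-1, 1672) ≈ -0.00059809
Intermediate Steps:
Function('K')(d) = Add(-4, Pow(d, 2), Mul(8, d)) (Function('K')(d) = Add(-2, Add(Add(Add(Add(Pow(d, 2), Mul(7, d)), d), -4), 2)) = Add(-2, Add(Add(Add(Pow(d, 2), Mul(8, d)), -4), 2)) = Add(-2, Add(Add(-4, Pow(d, 2), Mul(8, d)), 2)) = Add(-2, Add(-2, Pow(d, 2), Mul(8, d))) = Add(-4, Pow(d, 2), Mul(8, d)))
Function('J')(P) = Mul(-38, P)
Pow(Function('J')(Function('K')(Function('r')(4))), -1) = Pow(Mul(-38, Add(-4, Pow(4, 2), Mul(8, 4))), -1) = Pow(Mul(-38, Add(-4, 16, 32)), -1) = Pow(Mul(-38, 44), -1) = Pow(-1672, -1) = Rational(-1, 1672)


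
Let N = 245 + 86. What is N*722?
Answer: 238982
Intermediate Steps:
N = 331
N*722 = 331*722 = 238982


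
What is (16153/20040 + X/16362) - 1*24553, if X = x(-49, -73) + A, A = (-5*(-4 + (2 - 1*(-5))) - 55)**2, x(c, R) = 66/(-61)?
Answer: -81846045426989/3333593880 ≈ -24552.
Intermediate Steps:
x(c, R) = -66/61 (x(c, R) = 66*(-1/61) = -66/61)
A = 4900 (A = (-5*(-4 + (2 + 5)) - 55)**2 = (-5*(-4 + 7) - 55)**2 = (-5*3 - 55)**2 = (-15 - 55)**2 = (-70)**2 = 4900)
X = 298834/61 (X = -66/61 + 4900 = 298834/61 ≈ 4898.9)
(16153/20040 + X/16362) - 1*24553 = (16153/20040 + (298834/61)/16362) - 1*24553 = (16153*(1/20040) + (298834/61)*(1/16362)) - 24553 = (16153/20040 + 149417/499041) - 24553 = 3685108651/3333593880 - 24553 = -81846045426989/3333593880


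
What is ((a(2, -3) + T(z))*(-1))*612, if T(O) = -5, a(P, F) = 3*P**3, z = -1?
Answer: -11628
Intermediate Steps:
((a(2, -3) + T(z))*(-1))*612 = ((3*2**3 - 5)*(-1))*612 = ((3*8 - 5)*(-1))*612 = ((24 - 5)*(-1))*612 = (19*(-1))*612 = -19*612 = -11628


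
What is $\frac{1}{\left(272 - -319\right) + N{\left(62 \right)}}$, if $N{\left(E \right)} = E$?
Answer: $\frac{1}{653} \approx 0.0015314$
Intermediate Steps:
$\frac{1}{\left(272 - -319\right) + N{\left(62 \right)}} = \frac{1}{\left(272 - -319\right) + 62} = \frac{1}{\left(272 + 319\right) + 62} = \frac{1}{591 + 62} = \frac{1}{653}$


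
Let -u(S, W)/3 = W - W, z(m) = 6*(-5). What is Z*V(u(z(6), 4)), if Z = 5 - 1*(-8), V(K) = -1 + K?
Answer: -13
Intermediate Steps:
z(m) = -30
u(S, W) = 0 (u(S, W) = -3*(W - W) = -3*0 = 0)
Z = 13 (Z = 5 + 8 = 13)
Z*V(u(z(6), 4)) = 13*(-1 + 0) = 13*(-1) = -13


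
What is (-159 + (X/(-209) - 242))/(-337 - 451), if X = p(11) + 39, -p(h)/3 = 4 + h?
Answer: 83803/164692 ≈ 0.50885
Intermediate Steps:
p(h) = -12 - 3*h (p(h) = -3*(4 + h) = -12 - 3*h)
X = -6 (X = (-12 - 3*11) + 39 = (-12 - 33) + 39 = -45 + 39 = -6)
(-159 + (X/(-209) - 242))/(-337 - 451) = (-159 + (-6/(-209) - 242))/(-337 - 451) = (-159 + (-6*(-1/209) - 242))/(-788) = (-159 + (6/209 - 242))*(-1/788) = (-159 - 50572/209)*(-1/788) = -83803/209*(-1/788) = 83803/164692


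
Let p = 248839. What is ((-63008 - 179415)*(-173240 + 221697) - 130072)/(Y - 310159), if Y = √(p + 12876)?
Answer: 1214502145643299/32066114522 + 3915740461*√261715/32066114522 ≈ 37937.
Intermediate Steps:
Y = √261715 (Y = √(248839 + 12876) = √261715 ≈ 511.58)
((-63008 - 179415)*(-173240 + 221697) - 130072)/(Y - 310159) = ((-63008 - 179415)*(-173240 + 221697) - 130072)/(√261715 - 310159) = (-242423*48457 - 130072)/(-310159 + √261715) = (-11747091311 - 130072)/(-310159 + √261715) = -11747221383/(-310159 + √261715)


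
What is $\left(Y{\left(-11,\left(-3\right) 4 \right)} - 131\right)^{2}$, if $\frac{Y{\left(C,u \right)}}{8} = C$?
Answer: $47961$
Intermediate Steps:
$Y{\left(C,u \right)} = 8 C$
$\left(Y{\left(-11,\left(-3\right) 4 \right)} - 131\right)^{2} = \left(8 \left(-11\right) - 131\right)^{2} = \left(-88 - 131\right)^{2} = \left(-219\right)^{2} = 47961$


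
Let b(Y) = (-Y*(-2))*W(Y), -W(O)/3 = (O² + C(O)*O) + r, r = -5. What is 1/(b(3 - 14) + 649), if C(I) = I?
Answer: 1/16291 ≈ 6.1384e-5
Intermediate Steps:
W(O) = 15 - 6*O² (W(O) = -3*((O² + O*O) - 5) = -3*((O² + O²) - 5) = -3*(2*O² - 5) = -3*(-5 + 2*O²) = 15 - 6*O²)
b(Y) = 2*Y*(15 - 6*Y²) (b(Y) = (-Y*(-2))*(15 - 6*Y²) = (2*Y)*(15 - 6*Y²) = 2*Y*(15 - 6*Y²))
1/(b(3 - 14) + 649) = 1/((-12*(3 - 14)³ + 30*(3 - 14)) + 649) = 1/((-12*(-11)³ + 30*(-11)) + 649) = 1/((-12*(-1331) - 330) + 649) = 1/((15972 - 330) + 649) = 1/(15642 + 649) = 1/16291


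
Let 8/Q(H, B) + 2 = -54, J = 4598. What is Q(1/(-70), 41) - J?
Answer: -32187/7 ≈ -4598.1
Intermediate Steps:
Q(H, B) = -⅐ (Q(H, B) = 8/(-2 - 54) = 8/(-56) = 8*(-1/56) = -⅐)
Q(1/(-70), 41) - J = -⅐ - 1*4598 = -⅐ - 4598 = -32187/7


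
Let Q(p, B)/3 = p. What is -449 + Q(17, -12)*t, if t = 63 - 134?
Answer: -4070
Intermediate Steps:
t = -71
Q(p, B) = 3*p
-449 + Q(17, -12)*t = -449 + (3*17)*(-71) = -449 + 51*(-71) = -449 - 3621 = -4070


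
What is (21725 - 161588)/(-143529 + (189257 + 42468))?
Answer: -139863/88196 ≈ -1.5858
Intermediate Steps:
(21725 - 161588)/(-143529 + (189257 + 42468)) = -139863/(-143529 + 231725) = -139863/88196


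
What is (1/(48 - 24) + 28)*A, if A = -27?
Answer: -6057/8 ≈ -757.13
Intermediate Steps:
(1/(48 - 24) + 28)*A = (1/(48 - 24) + 28)*(-27) = (1/24 + 28)*(-27) = (673/24)*(-27) = -6057/8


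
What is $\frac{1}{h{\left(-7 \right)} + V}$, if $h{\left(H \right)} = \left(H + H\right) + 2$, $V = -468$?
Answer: $- \frac{1}{480} \approx -0.0020833$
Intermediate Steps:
$h{\left(H \right)} = 2 + 2 H$ ($h{\left(H \right)} = 2 H + 2 = 2 + 2 H$)
$\frac{1}{h{\left(-7 \right)} + V} = \frac{1}{\left(2 + 2 \left(-7\right)\right) - 468} = \frac{1}{\left(2 - 14\right) - 468} = \frac{1}{-12 - 468} = \frac{1}{-480} = - \frac{1}{480}$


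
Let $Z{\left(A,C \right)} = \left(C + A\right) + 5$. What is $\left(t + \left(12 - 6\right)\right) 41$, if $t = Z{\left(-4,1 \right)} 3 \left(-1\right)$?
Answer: $0$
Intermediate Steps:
$Z{\left(A,C \right)} = 5 + A + C$ ($Z{\left(A,C \right)} = \left(A + C\right) + 5 = 5 + A + C$)
$t = -6$ ($t = \left(5 - 4 + 1\right) 3 \left(-1\right) = 2 \cdot 3 \left(-1\right) = 6 \left(-1\right) = -6$)
$\left(t + \left(12 - 6\right)\right) 41 = \left(-6 + \left(12 - 6\right)\right) 41 = \left(-6 + 6\right) 41 = 0 \cdot 41 = 0$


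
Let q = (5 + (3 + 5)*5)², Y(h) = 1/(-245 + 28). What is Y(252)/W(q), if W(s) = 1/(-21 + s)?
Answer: -2004/217 ≈ -9.2350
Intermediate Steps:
Y(h) = -1/217 (Y(h) = 1/(-217) = -1/217)
q = 2025 (q = (5 + 8*5)² = (5 + 40)² = 45² = 2025)
Y(252)/W(q) = -1/(217*(1/(-21 + 2025))) = -1/(217*(1/2004)) = -1/(217*1/2004) = -1/217*2004 = -2004/217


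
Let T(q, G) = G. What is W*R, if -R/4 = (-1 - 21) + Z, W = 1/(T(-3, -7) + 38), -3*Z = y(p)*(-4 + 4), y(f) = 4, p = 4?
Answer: 88/31 ≈ 2.8387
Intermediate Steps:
Z = 0 (Z = -4*(-4 + 4)/3 = -4*0/3 = -⅓*0 = 0)
W = 1/31 (W = 1/(-7 + 38) = 1/31 ≈ 0.032258)
R = 88 (R = -4*((-1 - 21) + 0) = -4*(-22 + 0) = -4*(-22) = 88)
W*R = (1/31)*88 = 88/31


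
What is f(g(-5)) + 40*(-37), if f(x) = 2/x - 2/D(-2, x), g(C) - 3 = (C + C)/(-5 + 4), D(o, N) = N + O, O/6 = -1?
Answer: -134692/91 ≈ -1480.1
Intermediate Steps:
O = -6 (O = 6*(-1) = -6)
D(o, N) = -6 + N (D(o, N) = N - 6 = -6 + N)
g(C) = 3 - 2*C (g(C) = 3 + (C + C)/(-5 + 4) = 3 + (2*C)/(-1) = 3 + (2*C)*(-1) = 3 - 2*C)
f(x) = -2/(-6 + x) + 2/x (f(x) = 2/x - 2/(-6 + x) = -2/(-6 + x) + 2/x)
f(g(-5)) + 40*(-37) = -12/((3 - 2*(-5))*(-6 + (3 - 2*(-5)))) + 40*(-37) = -12/((3 + 10)*(-6 + (3 + 10))) - 1480 = -12/(13*(-6 + 13)) - 1480 = -12*1/13/7 - 1480 = -12*1/13*⅐ - 1480 = -12/91 - 1480 = -134692/91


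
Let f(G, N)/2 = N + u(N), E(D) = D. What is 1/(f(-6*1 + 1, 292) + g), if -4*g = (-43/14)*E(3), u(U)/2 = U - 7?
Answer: 56/96673 ≈ 0.00057927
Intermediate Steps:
u(U) = -14 + 2*U (u(U) = 2*(U - 7) = 2*(-7 + U) = -14 + 2*U)
f(G, N) = -28 + 6*N (f(G, N) = 2*(N + (-14 + 2*N)) = 2*(-14 + 3*N) = -28 + 6*N)
g = 129/56 (g = --43/14*3/4 = -(1/14)*(-43)*3/4 = -(-43)*3/56 = -¼*(-129/14) = 129/56 ≈ 2.3036)
1/(f(-6*1 + 1, 292) + g) = 1/((-28 + 6*292) + 129/56) = 1/((-28 + 1752) + 129/56) = 1/(1724 + 129/56) = 1/(96673/56) = 56/96673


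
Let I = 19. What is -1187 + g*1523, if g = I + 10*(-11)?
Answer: -139780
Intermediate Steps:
g = -91 (g = 19 + 10*(-11) = 19 - 110 = -91)
-1187 + g*1523 = -1187 - 91*1523 = -1187 - 138593 = -139780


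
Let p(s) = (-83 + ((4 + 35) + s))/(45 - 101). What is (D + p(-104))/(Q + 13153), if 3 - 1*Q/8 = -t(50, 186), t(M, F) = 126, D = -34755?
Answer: -486533/198590 ≈ -2.4499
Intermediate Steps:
p(s) = 11/14 - s/56 (p(s) = (-83 + (39 + s))/(-56) = (-44 + s)*(-1/56) = 11/14 - s/56)
Q = 1032 (Q = 24 - (-8)*126 = 24 - 8*(-126) = 24 + 1008 = 1032)
(D + p(-104))/(Q + 13153) = (-34755 + (11/14 - 1/56*(-104)))/(1032 + 13153) = (-34755 + (11/14 + 13/7))/14185 = (-34755 + 37/14)*(1/14185) = -486533/14*1/14185 = -486533/198590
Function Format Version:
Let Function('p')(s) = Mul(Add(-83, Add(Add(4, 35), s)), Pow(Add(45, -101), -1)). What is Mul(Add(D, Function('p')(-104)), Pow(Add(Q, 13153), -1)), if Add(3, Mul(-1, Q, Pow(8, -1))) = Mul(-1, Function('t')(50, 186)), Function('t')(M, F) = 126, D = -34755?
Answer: Rational(-486533, 198590) ≈ -2.4499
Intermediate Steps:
Function('p')(s) = Add(Rational(11, 14), Mul(Rational(-1, 56), s)) (Function('p')(s) = Mul(Add(-83, Add(39, s)), Pow(-56, -1)) = Mul(Add(-44, s), Rational(-1, 56)) = Add(Rational(11, 14), Mul(Rational(-1, 56), s)))
Q = 1032 (Q = Add(24, Mul(-8, Mul(-1, 126))) = Add(24, Mul(-8, -126)) = Add(24, 1008) = 1032)
Mul(Add(D, Function('p')(-104)), Pow(Add(Q, 13153), -1)) = Mul(Add(-34755, Add(Rational(11, 14), Mul(Rational(-1, 56), -104))), Pow(Add(1032, 13153), -1)) = Mul(Add(-34755, Add(Rational(11, 14), Rational(13, 7))), Pow(14185, -1)) = Mul(Add(-34755, Rational(37, 14)), Rational(1, 14185)) = Mul(Rational(-486533, 14), Rational(1, 14185)) = Rational(-486533, 198590)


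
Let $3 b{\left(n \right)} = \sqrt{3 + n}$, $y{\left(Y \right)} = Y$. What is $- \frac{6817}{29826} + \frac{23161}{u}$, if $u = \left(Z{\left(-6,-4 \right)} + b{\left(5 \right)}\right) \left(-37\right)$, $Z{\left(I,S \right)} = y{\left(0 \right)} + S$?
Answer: $\frac{1552156022}{9380277} + \frac{69483 \sqrt{2}}{2516} \approx 204.53$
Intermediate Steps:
$b{\left(n \right)} = \frac{\sqrt{3 + n}}{3}$
$Z{\left(I,S \right)} = S$ ($Z{\left(I,S \right)} = 0 + S = S$)
$u = 148 - \frac{74 \sqrt{2}}{3}$ ($u = \left(-4 + \frac{\sqrt{3 + 5}}{3}\right) \left(-37\right) = \left(-4 + \frac{\sqrt{8}}{3}\right) \left(-37\right) = \left(-4 + \frac{2 \sqrt{2}}{3}\right) \left(-37\right) = 148 - \frac{74 \sqrt{2}}{3} \approx 113.12$)
$- \frac{6817}{29826} + \frac{23161}{u} = - \frac{6817}{29826} + \frac{23161}{148 - \frac{74 \sqrt{2}}{3}}$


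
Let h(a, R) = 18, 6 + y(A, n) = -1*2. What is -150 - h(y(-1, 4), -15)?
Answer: -168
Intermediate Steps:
y(A, n) = -8 (y(A, n) = -6 - 1*2 = -6 - 2 = -8)
-150 - h(y(-1, 4), -15) = -150 - 1*18 = -150 - 18 = -168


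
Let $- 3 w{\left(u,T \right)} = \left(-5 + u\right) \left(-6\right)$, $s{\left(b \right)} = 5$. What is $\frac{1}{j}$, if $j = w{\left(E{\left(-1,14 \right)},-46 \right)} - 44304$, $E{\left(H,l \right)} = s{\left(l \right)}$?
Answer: $- \frac{1}{44304} \approx -2.2571 \cdot 10^{-5}$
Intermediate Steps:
$E{\left(H,l \right)} = 5$
$w{\left(u,T \right)} = -10 + 2 u$ ($w{\left(u,T \right)} = - \frac{\left(-5 + u\right) \left(-6\right)}{3} = - \frac{30 - 6 u}{3} = -10 + 2 u$)
$j = -44304$ ($j = \left(-10 + 2 \cdot 5\right) - 44304 = \left(-10 + 10\right) - 44304 = 0 - 44304 = -44304$)
$\frac{1}{j} = \frac{1}{-44304} = - \frac{1}{44304}$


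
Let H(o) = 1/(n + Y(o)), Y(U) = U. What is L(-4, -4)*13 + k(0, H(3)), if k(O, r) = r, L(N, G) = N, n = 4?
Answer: -363/7 ≈ -51.857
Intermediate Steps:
H(o) = 1/(4 + o)
L(-4, -4)*13 + k(0, H(3)) = -4*13 + 1/(4 + 3) = -52 + 1/7 = -363/7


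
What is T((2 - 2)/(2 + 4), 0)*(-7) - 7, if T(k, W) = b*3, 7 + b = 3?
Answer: 77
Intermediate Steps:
b = -4 (b = -7 + 3 = -4)
T(k, W) = -12 (T(k, W) = -4*3 = -12)
T((2 - 2)/(2 + 4), 0)*(-7) - 7 = -12*(-7) - 7 = 84 - 7 = 77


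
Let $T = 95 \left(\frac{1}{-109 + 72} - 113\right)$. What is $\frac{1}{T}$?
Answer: $- \frac{37}{397290} \approx -9.3131 \cdot 10^{-5}$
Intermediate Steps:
$T = - \frac{397290}{37}$ ($T = 95 \left(\frac{1}{-37} - 113\right) = 95 \left(- \frac{1}{37} - 113\right) = 95 \left(- \frac{4182}{37}\right) = - \frac{397290}{37} \approx -10738.0$)
$\frac{1}{T} = \frac{1}{- \frac{397290}{37}} = - \frac{37}{397290}$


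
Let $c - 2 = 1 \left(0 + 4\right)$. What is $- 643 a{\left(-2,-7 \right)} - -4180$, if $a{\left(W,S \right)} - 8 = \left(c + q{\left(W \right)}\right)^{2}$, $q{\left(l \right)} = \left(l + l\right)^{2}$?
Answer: $-312176$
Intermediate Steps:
$q{\left(l \right)} = 4 l^{2}$ ($q{\left(l \right)} = \left(2 l\right)^{2} = 4 l^{2}$)
$c = 6$ ($c = 2 + 1 \left(0 + 4\right) = 2 + 1 \cdot 4 = 2 + 4 = 6$)
$a{\left(W,S \right)} = 8 + \left(6 + 4 W^{2}\right)^{2}$
$- 643 a{\left(-2,-7 \right)} - -4180 = - 643 \left(8 + 4 \left(3 + 2 \left(-2\right)^{2}\right)^{2}\right) - -4180 = - 643 \left(8 + 4 \left(3 + 2 \cdot 4\right)^{2}\right) + 4180 = - 643 \left(8 + 4 \left(3 + 8\right)^{2}\right) + 4180 = - 643 \left(8 + 4 \cdot 11^{2}\right) + 4180 = - 643 \left(8 + 4 \cdot 121\right) + 4180 = - 643 \left(8 + 484\right) + 4180 = \left(-643\right) 492 + 4180 = -316356 + 4180 = -312176$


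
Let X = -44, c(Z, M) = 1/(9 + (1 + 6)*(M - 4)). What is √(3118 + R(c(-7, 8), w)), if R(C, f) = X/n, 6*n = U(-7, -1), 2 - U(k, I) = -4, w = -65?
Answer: √3074 ≈ 55.444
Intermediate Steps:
c(Z, M) = 1/(-19 + 7*M) (c(Z, M) = 1/(9 + 7*(-4 + M)) = 1/(9 + (-28 + 7*M)) = 1/(-19 + 7*M))
U(k, I) = 6 (U(k, I) = 2 - 1*(-4) = 2 + 4 = 6)
n = 1 (n = (⅙)*6 = 1)
R(C, f) = -44 (R(C, f) = -44/1 = -44*1 = -44)
√(3118 + R(c(-7, 8), w)) = √(3118 - 44) = √3074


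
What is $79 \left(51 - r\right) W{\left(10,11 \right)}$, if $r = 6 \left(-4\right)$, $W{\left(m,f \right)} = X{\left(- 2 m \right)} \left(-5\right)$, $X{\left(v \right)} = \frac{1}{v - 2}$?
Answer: $\frac{29625}{22} \approx 1346.6$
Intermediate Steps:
$X{\left(v \right)} = \frac{1}{-2 + v}$
$W{\left(m,f \right)} = - \frac{5}{-2 - 2 m}$ ($W{\left(m,f \right)} = \frac{1}{-2 - 2 m} \left(-5\right) = - \frac{5}{-2 - 2 m}$)
$r = -24$
$79 \left(51 - r\right) W{\left(10,11 \right)} = 79 \left(51 - -24\right) \frac{5}{2 \left(1 + 10\right)} = 79 \left(51 + 24\right) \frac{5}{2 \cdot 11} = 79 \cdot 75 \cdot \frac{5}{2} \cdot \frac{1}{11} = 5925 \cdot \frac{5}{22} = \frac{29625}{22}$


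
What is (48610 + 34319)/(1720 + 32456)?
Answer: 27643/11392 ≈ 2.4265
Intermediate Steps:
(48610 + 34319)/(1720 + 32456) = 82929/34176 = 82929*(1/34176) = 27643/11392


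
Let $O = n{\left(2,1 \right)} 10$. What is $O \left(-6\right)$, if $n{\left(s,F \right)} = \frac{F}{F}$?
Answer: $-60$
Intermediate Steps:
$n{\left(s,F \right)} = 1$
$O = 10$ ($O = 1 \cdot 10 = 10$)
$O \left(-6\right) = 10 \left(-6\right) = -60$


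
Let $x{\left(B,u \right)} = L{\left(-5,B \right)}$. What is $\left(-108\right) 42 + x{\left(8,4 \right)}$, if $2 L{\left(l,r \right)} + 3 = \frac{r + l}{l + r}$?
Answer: $-4537$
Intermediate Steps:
$L{\left(l,r \right)} = -1$ ($L{\left(l,r \right)} = - \frac{3}{2} + \frac{\left(r + l\right) \frac{1}{l + r}}{2} = - \frac{3}{2} + \frac{\left(l + r\right) \frac{1}{l + r}}{2} = - \frac{3}{2} + \frac{1}{2} \cdot 1 = - \frac{3}{2} + \frac{1}{2} = -1$)
$x{\left(B,u \right)} = -1$
$\left(-108\right) 42 + x{\left(8,4 \right)} = \left(-108\right) 42 - 1 = -4536 - 1 = -4537$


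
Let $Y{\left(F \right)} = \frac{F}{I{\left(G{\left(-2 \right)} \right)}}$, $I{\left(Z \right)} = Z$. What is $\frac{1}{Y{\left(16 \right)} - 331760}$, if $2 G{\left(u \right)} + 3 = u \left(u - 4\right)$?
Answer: $- \frac{9}{2985808} \approx -3.0143 \cdot 10^{-6}$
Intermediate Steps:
$G{\left(u \right)} = - \frac{3}{2} + \frac{u \left(-4 + u\right)}{2}$ ($G{\left(u \right)} = - \frac{3}{2} + \frac{u \left(u - 4\right)}{2} = - \frac{3}{2} + \frac{u \left(-4 + u\right)}{2}$)
$Y{\left(F \right)} = \frac{2 F}{9}$ ($Y{\left(F \right)} = \frac{F}{- \frac{3}{2} + \frac{\left(-2\right)^{2}}{2} - -4} = \frac{F}{- \frac{3}{2} + \frac{1}{2} \cdot 4 + 4} = \frac{F}{- \frac{3}{2} + 2 + 4} = \frac{F}{\frac{9}{2}} = F \frac{2}{9} = \frac{2 F}{9}$)
$\frac{1}{Y{\left(16 \right)} - 331760} = \frac{1}{\frac{2}{9} \cdot 16 - 331760} = \frac{1}{\frac{32}{9} - 331760} = \frac{1}{- \frac{2985808}{9}} = - \frac{9}{2985808}$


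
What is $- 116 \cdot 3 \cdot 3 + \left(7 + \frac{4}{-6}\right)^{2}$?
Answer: $- \frac{9035}{9} \approx -1003.9$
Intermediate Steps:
$- 116 \cdot 3 \cdot 3 + \left(7 + \frac{4}{-6}\right)^{2} = \left(-116\right) 9 + \left(7 + 4 \left(- \frac{1}{6}\right)\right)^{2} = -1044 + \left(7 - \frac{2}{3}\right)^{2} = -1044 + \left(\frac{19}{3}\right)^{2} = -1044 + \frac{361}{9} = - \frac{9035}{9}$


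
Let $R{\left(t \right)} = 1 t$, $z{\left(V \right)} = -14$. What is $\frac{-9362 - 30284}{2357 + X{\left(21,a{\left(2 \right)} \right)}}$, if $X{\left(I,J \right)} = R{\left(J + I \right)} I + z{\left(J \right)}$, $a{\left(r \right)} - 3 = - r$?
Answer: $- \frac{39646}{2805} \approx -14.134$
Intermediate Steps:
$a{\left(r \right)} = 3 - r$
$R{\left(t \right)} = t$
$X{\left(I,J \right)} = -14 + I \left(I + J\right)$ ($X{\left(I,J \right)} = \left(J + I\right) I - 14 = \left(I + J\right) I - 14 = I \left(I + J\right) - 14 = -14 + I \left(I + J\right)$)
$\frac{-9362 - 30284}{2357 + X{\left(21,a{\left(2 \right)} \right)}} = \frac{-9362 - 30284}{2357 - \left(14 - 21 \left(21 + \left(3 - 2\right)\right)\right)} = - \frac{39646}{2357 - \left(14 - 21 \left(21 + \left(3 - 2\right)\right)\right)} = - \frac{39646}{2357 - \left(14 - 21 \left(21 + 1\right)\right)} = - \frac{39646}{2357 + \left(-14 + 21 \cdot 22\right)} = - \frac{39646}{2357 + \left(-14 + 462\right)} = - \frac{39646}{2357 + 448} = - \frac{39646}{2805}$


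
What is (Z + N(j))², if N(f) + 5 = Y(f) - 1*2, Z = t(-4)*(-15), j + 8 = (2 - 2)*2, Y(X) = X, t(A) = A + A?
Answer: 11025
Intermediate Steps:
t(A) = 2*A
j = -8 (j = -8 + (2 - 2)*2 = -8 + 0*2 = -8 + 0 = -8)
Z = 120 (Z = (2*(-4))*(-15) = -8*(-15) = 120)
N(f) = -7 + f (N(f) = -5 + (f - 1*2) = -5 + (f - 2) = -5 + (-2 + f) = -7 + f)
(Z + N(j))² = (120 + (-7 - 8))² = (120 - 15)² = 105² = 11025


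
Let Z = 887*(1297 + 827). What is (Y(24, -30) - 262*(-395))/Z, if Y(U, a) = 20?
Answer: 51755/941994 ≈ 0.054942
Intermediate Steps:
Z = 1883988 (Z = 887*2124 = 1883988)
(Y(24, -30) - 262*(-395))/Z = (20 - 262*(-395))/1883988 = (20 + 103490)*(1/1883988) = 103510*(1/1883988) = 51755/941994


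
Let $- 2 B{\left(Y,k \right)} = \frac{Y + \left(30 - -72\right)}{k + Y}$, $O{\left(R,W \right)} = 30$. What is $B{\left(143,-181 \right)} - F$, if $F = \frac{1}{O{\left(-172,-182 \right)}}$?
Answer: $\frac{3637}{1140} \approx 3.1903$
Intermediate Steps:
$F = \frac{1}{30} \approx 0.033333$
$B{\left(Y,k \right)} = - \frac{102 + Y}{2 \left(Y + k\right)}$ ($B{\left(Y,k \right)} = - \frac{\left(Y + \left(30 - -72\right)\right) \frac{1}{k + Y}}{2} = - \frac{\left(Y + \left(30 + 72\right)\right) \frac{1}{Y + k}}{2} = - \frac{\left(Y + 102\right) \frac{1}{Y + k}}{2} = - \frac{\left(102 + Y\right) \frac{1}{Y + k}}{2} = - \frac{\frac{1}{Y + k} \left(102 + Y\right)}{2} = - \frac{102 + Y}{2 \left(Y + k\right)}$)
$B{\left(143,-181 \right)} - F = \frac{-51 - \frac{143}{2}}{143 - 181} - \frac{1}{30} = \frac{-51 - \frac{143}{2}}{-38} - \frac{1}{30} = \left(- \frac{1}{38}\right) \left(- \frac{245}{2}\right) - \frac{1}{30} = \frac{245}{76} - \frac{1}{30} = \frac{3637}{1140}$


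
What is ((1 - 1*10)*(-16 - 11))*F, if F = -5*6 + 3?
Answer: -6561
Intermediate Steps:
F = -27 (F = -30 + 3 = -27)
((1 - 1*10)*(-16 - 11))*F = ((1 - 1*10)*(-16 - 11))*(-27) = ((1 - 10)*(-27))*(-27) = -9*(-27)*(-27) = 243*(-27) = -6561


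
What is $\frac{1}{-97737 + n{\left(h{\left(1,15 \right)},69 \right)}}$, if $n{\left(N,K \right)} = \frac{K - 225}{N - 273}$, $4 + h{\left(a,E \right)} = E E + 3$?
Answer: $- \frac{49}{4788957} \approx -1.0232 \cdot 10^{-5}$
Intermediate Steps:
$h{\left(a,E \right)} = -1 + E^{2}$ ($h{\left(a,E \right)} = -4 + \left(E E + 3\right) = -4 + \left(E^{2} + 3\right) = -4 + \left(3 + E^{2}\right) = -1 + E^{2}$)
$n{\left(N,K \right)} = \frac{-225 + K}{-273 + N}$
$\frac{1}{-97737 + n{\left(h{\left(1,15 \right)},69 \right)}} = \frac{1}{-97737 + \frac{-225 + 69}{-273 - \left(1 - 15^{2}\right)}} = \frac{1}{-97737 + \frac{1}{-273 + \left(-1 + 225\right)} \left(-156\right)} = \frac{1}{-97737 + \frac{1}{-273 + 224} \left(-156\right)} = \frac{1}{-97737 + \frac{1}{-49} \left(-156\right)} = \frac{1}{-97737 - - \frac{156}{49}} = \frac{1}{-97737 + \frac{156}{49}} = \frac{1}{- \frac{4788957}{49}} = - \frac{49}{4788957}$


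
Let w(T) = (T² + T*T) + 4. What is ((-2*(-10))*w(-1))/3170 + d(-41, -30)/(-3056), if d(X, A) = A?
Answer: 23091/484376 ≈ 0.047672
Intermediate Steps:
w(T) = 4 + 2*T² (w(T) = (T² + T²) + 4 = 2*T² + 4 = 4 + 2*T²)
((-2*(-10))*w(-1))/3170 + d(-41, -30)/(-3056) = ((-2*(-10))*(4 + 2*(-1)²))/3170 - 30/(-3056) = (20*(4 + 2*1))*(1/3170) - 30*(-1/3056) = (20*(4 + 2))*(1/3170) + 15/1528 = (20*6)*(1/3170) + 15/1528 = 120*(1/3170) + 15/1528 = 12/317 + 15/1528 = 23091/484376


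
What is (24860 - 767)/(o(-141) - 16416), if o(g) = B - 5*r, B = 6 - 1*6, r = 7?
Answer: -24093/16451 ≈ -1.4645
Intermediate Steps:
B = 0 (B = 6 - 6 = 0)
o(g) = -35 (o(g) = 0 - 5*7 = 0 - 35 = -35)
(24860 - 767)/(o(-141) - 16416) = (24860 - 767)/(-35 - 16416) = 24093/(-16451) = 24093*(-1/16451) = -24093/16451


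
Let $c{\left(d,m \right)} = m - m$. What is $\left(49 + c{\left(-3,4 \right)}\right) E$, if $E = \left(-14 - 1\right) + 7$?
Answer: $-392$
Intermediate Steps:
$c{\left(d,m \right)} = 0$
$E = -8$ ($E = -15 + 7 = -8$)
$\left(49 + c{\left(-3,4 \right)}\right) E = \left(49 + 0\right) \left(-8\right) = 49 \left(-8\right) = -392$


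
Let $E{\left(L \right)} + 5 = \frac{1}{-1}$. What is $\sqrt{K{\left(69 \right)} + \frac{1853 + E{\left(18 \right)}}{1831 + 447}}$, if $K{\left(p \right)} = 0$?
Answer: $\frac{\sqrt{4207466}}{2278} \approx 0.90044$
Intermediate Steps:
$E{\left(L \right)} = -6$ ($E{\left(L \right)} = -5 + \frac{1}{-1} = -5 - 1 = -6$)
$\sqrt{K{\left(69 \right)} + \frac{1853 + E{\left(18 \right)}}{1831 + 447}} = \sqrt{0 + \frac{1853 - 6}{1831 + 447}} = \sqrt{0 + \frac{1847}{2278}} = \sqrt{\frac{1847}{2278}} = \frac{\sqrt{4207466}}{2278}$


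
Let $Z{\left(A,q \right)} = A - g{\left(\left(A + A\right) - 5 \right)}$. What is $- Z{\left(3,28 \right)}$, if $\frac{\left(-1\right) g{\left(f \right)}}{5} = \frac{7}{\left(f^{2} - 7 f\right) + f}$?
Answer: $4$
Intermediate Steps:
$g{\left(f \right)} = - \frac{35}{f^{2} - 6 f}$ ($g{\left(f \right)} = - 5 \frac{7}{\left(f^{2} - 7 f\right) + f} = - 5 \frac{7}{f^{2} - 6 f} = - \frac{35}{f^{2} - 6 f}$)
$Z{\left(A,q \right)} = A + \frac{35}{\left(-11 + 2 A\right) \left(-5 + 2 A\right)}$ ($Z{\left(A,q \right)} = A - - \frac{35}{\left(\left(A + A\right) - 5\right) \left(-6 + \left(\left(A + A\right) - 5\right)\right)} = A - - \frac{35}{\left(2 A - 5\right) \left(-6 + \left(2 A - 5\right)\right)} = A - - \frac{35}{\left(-5 + 2 A\right) \left(-6 + \left(-5 + 2 A\right)\right)} = A - - \frac{35}{\left(-5 + 2 A\right) \left(-11 + 2 A\right)} = A - - \frac{35}{\left(-11 + 2 A\right) \left(-5 + 2 A\right)} = A + \frac{35}{\left(-11 + 2 A\right) \left(-5 + 2 A\right)}$)
$- Z{\left(3,28 \right)} = - \frac{35 + 3 \left(-11 + 2 \cdot 3\right) \left(-5 + 2 \cdot 3\right)}{\left(-11 + 2 \cdot 3\right) \left(-5 + 2 \cdot 3\right)} = - \frac{35 + 3 \left(-11 + 6\right) \left(-5 + 6\right)}{\left(-11 + 6\right) \left(-5 + 6\right)} = - \frac{35 + 3 \left(-5\right) 1}{\left(-5\right) 1} = - \frac{\left(-1\right) 1 \left(35 - 15\right)}{5} = - \frac{\left(-1\right) 1 \cdot 20}{5} = \left(-1\right) \left(-4\right) = 4$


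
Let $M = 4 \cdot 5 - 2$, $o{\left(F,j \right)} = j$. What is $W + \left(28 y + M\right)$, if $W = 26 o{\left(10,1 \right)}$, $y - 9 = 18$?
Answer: $800$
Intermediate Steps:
$M = 18$ ($M = 20 - 2 = 18$)
$y = 27$ ($y = 9 + 18 = 27$)
$W = 26$ ($W = 26 \cdot 1 = 26$)
$W + \left(28 y + M\right) = 26 + \left(28 \cdot 27 + 18\right) = 26 + \left(756 + 18\right) = 26 + 774 = 800$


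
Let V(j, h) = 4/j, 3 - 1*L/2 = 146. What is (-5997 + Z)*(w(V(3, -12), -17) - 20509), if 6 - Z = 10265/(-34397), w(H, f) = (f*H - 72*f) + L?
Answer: 12112539944522/103191 ≈ 1.1738e+8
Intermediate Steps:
L = -286 (L = 6 - 2*146 = 6 - 292 = -286)
w(H, f) = -286 - 72*f + H*f (w(H, f) = (f*H - 72*f) - 286 = (H*f - 72*f) - 286 = (-72*f + H*f) - 286 = -286 - 72*f + H*f)
Z = 216647/34397 (Z = 6 - 10265/(-34397) = 6 - 10265*(-1)/34397 = 6 - 1*(-10265/34397) = 6 + 10265/34397 = 216647/34397 ≈ 6.2984)
(-5997 + Z)*(w(V(3, -12), -17) - 20509) = (-5997 + 216647/34397)*((-286 - 72*(-17) + (4/3)*(-17)) - 20509) = -206062162*((-286 + 1224 + (4*(⅓))*(-17)) - 20509)/34397 = -206062162*((-286 + 1224 + (4/3)*(-17)) - 20509)/34397 = -206062162*((-286 + 1224 - 68/3) - 20509)/34397 = -206062162*(2746/3 - 20509)/34397 = -206062162/34397*(-58781/3) = 12112539944522/103191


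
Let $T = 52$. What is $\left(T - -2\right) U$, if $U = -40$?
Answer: $-2160$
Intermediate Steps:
$\left(T - -2\right) U = \left(52 - -2\right) \left(-40\right) = \left(52 + 2\right) \left(-40\right) = 54 \left(-40\right) = -2160$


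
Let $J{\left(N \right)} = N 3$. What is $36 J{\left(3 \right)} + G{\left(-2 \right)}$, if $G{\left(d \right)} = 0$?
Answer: $324$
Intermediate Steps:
$J{\left(N \right)} = 3 N$
$36 J{\left(3 \right)} + G{\left(-2 \right)} = 36 \cdot 3 \cdot 3 + 0 = 36 \cdot 9 + 0 = 324 + 0 = 324$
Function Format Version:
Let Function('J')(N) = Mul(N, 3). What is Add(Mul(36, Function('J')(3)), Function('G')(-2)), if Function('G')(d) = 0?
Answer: 324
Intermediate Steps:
Function('J')(N) = Mul(3, N)
Add(Mul(36, Function('J')(3)), Function('G')(-2)) = Add(Mul(36, Mul(3, 3)), 0) = Add(Mul(36, 9), 0) = Add(324, 0) = 324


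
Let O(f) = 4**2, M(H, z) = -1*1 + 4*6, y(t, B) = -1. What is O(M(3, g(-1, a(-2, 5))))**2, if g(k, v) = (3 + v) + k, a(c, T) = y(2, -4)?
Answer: 256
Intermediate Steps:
a(c, T) = -1
g(k, v) = 3 + k + v
M(H, z) = 23 (M(H, z) = -1 + 24 = 23)
O(f) = 16
O(M(3, g(-1, a(-2, 5))))**2 = 16**2 = 256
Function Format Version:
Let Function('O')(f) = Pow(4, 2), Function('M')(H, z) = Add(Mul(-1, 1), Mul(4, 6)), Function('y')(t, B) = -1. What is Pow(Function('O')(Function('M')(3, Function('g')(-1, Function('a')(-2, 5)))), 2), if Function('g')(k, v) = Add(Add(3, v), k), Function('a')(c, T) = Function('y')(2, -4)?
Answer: 256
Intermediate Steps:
Function('a')(c, T) = -1
Function('g')(k, v) = Add(3, k, v)
Function('M')(H, z) = 23 (Function('M')(H, z) = Add(-1, 24) = 23)
Function('O')(f) = 16
Pow(Function('O')(Function('M')(3, Function('g')(-1, Function('a')(-2, 5)))), 2) = Pow(16, 2) = 256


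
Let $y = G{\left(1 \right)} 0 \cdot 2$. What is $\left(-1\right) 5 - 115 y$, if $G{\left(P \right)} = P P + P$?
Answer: $-5$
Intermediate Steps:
$G{\left(P \right)} = P + P^{2}$ ($G{\left(P \right)} = P^{2} + P = P + P^{2}$)
$y = 0$ ($y = 1 \left(1 + 1\right) 0 \cdot 2 = 1 \cdot 2 \cdot 0 \cdot 2 = 2 \cdot 0 \cdot 2 = 0 \cdot 2 = 0$)
$\left(-1\right) 5 - 115 y = \left(-1\right) 5 - 0 = -5 + 0 = -5$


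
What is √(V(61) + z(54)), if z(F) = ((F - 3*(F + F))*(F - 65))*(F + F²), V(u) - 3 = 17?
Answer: 2*√2205230 ≈ 2970.0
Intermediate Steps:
V(u) = 20 (V(u) = 3 + 17 = 20)
z(F) = -5*F*(-65 + F)*(F + F²) (z(F) = ((F - 6*F)*(-65 + F))*(F + F²) = ((-5*F)*(-65 + F))*(F + F²) = (-5*F*(-65 + F))*(F + F²) = -5*F*(-65 + F)*(F + F²))
√(V(61) + z(54)) = √(20 + 5*54²*(65 - 1*54² + 64*54)) = √(20 + 5*2916*(65 - 1*2916 + 3456)) = √(20 + 5*2916*(65 - 2916 + 3456)) = √(20 + 5*2916*605) = √(20 + 8820900) = √8820920 = 2*√2205230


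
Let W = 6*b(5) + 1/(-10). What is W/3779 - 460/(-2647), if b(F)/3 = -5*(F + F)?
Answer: -6442247/100030130 ≈ -0.064403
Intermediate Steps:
b(F) = -30*F (b(F) = 3*(-5*(F + F)) = 3*(-10*F) = -30*F)
W = -9001/10 (W = 6*(-30*5) + 1/(-10) = 6*(-150) - ⅒ = -900 - ⅒ = -9001/10 ≈ -900.10)
W/3779 - 460/(-2647) = -9001/10/3779 - 460/(-2647) = -9001/10*1/3779 - 460*(-1/2647) = -9001/37790 + 460/2647 = -6442247/100030130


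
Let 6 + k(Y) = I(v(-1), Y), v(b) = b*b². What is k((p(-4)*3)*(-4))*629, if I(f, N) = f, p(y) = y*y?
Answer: -4403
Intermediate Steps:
p(y) = y²
v(b) = b³
k(Y) = -7 (k(Y) = -6 + (-1)³ = -6 - 1 = -7)
k((p(-4)*3)*(-4))*629 = -7*629 = -4403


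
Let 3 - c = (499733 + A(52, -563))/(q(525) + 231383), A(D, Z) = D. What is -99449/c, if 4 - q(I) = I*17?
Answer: -1053505878/7981 ≈ -1.3200e+5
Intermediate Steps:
q(I) = 4 - 17*I (q(I) = 4 - I*17 = 4 - 17*I)
c = 55867/74154 (c = 3 - (499733 + 52)/((4 - 17*525) + 231383) = 3 - 499785/((4 - 8925) + 231383) = 3 - 499785/(-8921 + 231383) = 3 - 499785/222462 = 3 - 1*166595/74154 = 3 - 166595/74154 = 55867/74154 ≈ 0.75339)
-99449/c = -99449/55867/74154 = -99449*74154/55867 = -1053505878/7981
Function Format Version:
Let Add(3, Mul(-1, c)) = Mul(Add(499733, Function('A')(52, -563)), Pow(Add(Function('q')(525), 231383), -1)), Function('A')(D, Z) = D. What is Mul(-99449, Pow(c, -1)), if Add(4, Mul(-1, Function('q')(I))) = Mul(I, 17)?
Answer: Rational(-1053505878, 7981) ≈ -1.3200e+5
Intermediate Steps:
Function('q')(I) = Add(4, Mul(-17, I)) (Function('q')(I) = Add(4, Mul(-1, Mul(I, 17))) = Add(4, Mul(-1, Mul(17, I))) = Add(4, Mul(-17, I)))
c = Rational(55867, 74154) (c = Add(3, Mul(-1, Mul(Add(499733, 52), Pow(Add(Add(4, Mul(-17, 525)), 231383), -1)))) = Add(3, Mul(-1, Mul(499785, Pow(Add(Add(4, -8925), 231383), -1)))) = Add(3, Mul(-1, Mul(499785, Pow(Add(-8921, 231383), -1)))) = Add(3, Mul(-1, Mul(499785, Pow(222462, -1)))) = Add(3, Mul(-1, Mul(499785, Rational(1, 222462)))) = Add(3, Mul(-1, Rational(166595, 74154))) = Add(3, Rational(-166595, 74154)) = Rational(55867, 74154) ≈ 0.75339)
Mul(-99449, Pow(c, -1)) = Mul(-99449, Pow(Rational(55867, 74154), -1)) = Mul(-99449, Rational(74154, 55867)) = Rational(-1053505878, 7981)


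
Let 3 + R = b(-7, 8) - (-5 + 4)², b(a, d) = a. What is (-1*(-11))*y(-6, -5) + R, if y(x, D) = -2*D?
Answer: 99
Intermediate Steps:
R = -11 (R = -3 + (-7 - (-5 + 4)²) = -3 + (-7 - 1*(-1)²) = -3 + (-7 - 1*1) = -3 + (-7 - 1) = -3 - 8 = -11)
(-1*(-11))*y(-6, -5) + R = (-1*(-11))*(-2*(-5)) - 11 = 11*10 - 11 = 110 - 11 = 99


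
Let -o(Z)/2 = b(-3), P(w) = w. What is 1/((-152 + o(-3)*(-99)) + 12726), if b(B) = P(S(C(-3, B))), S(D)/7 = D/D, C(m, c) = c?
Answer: 1/13960 ≈ 7.1633e-5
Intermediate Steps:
S(D) = 7 (S(D) = 7*(D/D) = 7*1 = 7)
b(B) = 7
o(Z) = -14 (o(Z) = -2*7 = -14)
1/((-152 + o(-3)*(-99)) + 12726) = 1/((-152 - 14*(-99)) + 12726) = 1/((-152 + 1386) + 12726) = 1/(1234 + 12726) = 1/13960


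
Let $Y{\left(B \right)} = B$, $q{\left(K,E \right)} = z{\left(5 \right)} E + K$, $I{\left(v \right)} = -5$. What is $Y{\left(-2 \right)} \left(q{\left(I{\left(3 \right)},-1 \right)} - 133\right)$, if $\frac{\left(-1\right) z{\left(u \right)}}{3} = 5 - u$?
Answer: $276$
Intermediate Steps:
$z{\left(u \right)} = -15 + 3 u$ ($z{\left(u \right)} = - 3 \left(5 - u\right) = -15 + 3 u$)
$q{\left(K,E \right)} = K$ ($q{\left(K,E \right)} = \left(-15 + 3 \cdot 5\right) E + K = \left(-15 + 15\right) E + K = 0 E + K = 0 + K = K$)
$Y{\left(-2 \right)} \left(q{\left(I{\left(3 \right)},-1 \right)} - 133\right) = - 2 \left(-5 - 133\right) = \left(-2\right) \left(-138\right) = 276$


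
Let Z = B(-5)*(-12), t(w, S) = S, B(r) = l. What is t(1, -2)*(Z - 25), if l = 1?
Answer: 74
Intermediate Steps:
B(r) = 1
Z = -12 (Z = 1*(-12) = -12)
t(1, -2)*(Z - 25) = -2*(-12 - 25) = -2*(-37) = 74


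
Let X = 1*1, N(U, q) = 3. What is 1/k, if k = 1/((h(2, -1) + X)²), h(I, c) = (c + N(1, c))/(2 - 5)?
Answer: ⅑ ≈ 0.11111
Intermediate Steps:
X = 1
h(I, c) = -1 - c/3 (h(I, c) = (c + 3)/(2 - 5) = (3 + c)/(-3) = (3 + c)*(-⅓) = -1 - c/3)
k = 9 (k = 1/(((-1 - ⅓*(-1)) + 1)²) = 1/(((-1 + ⅓) + 1)²) = 1/((-⅔ + 1)²) = 1/((⅓)²) = 1/(⅑) = 9)
1/k = 1/9 = ⅑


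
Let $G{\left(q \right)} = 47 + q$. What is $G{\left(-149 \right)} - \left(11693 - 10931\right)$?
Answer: $-864$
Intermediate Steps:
$G{\left(-149 \right)} - \left(11693 - 10931\right) = \left(47 - 149\right) - \left(11693 - 10931\right) = -102 - \left(11693 - 10931\right) = -102 - 762 = -864$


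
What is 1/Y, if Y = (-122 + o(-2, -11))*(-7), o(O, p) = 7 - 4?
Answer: 1/833 ≈ 0.0012005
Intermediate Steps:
o(O, p) = 3
Y = 833 (Y = (-122 + 3)*(-7) = -119*(-7) = 833)
1/Y = 1/833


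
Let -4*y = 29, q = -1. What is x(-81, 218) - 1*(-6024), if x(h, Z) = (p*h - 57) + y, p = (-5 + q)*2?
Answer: 27727/4 ≈ 6931.8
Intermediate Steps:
y = -29/4 (y = -¼*29 = -29/4 ≈ -7.2500)
p = -12 (p = (-5 - 1)*2 = -6*2 = -12)
x(h, Z) = -257/4 - 12*h (x(h, Z) = (-12*h - 57) - 29/4 = (-57 - 12*h) - 29/4 = -257/4 - 12*h)
x(-81, 218) - 1*(-6024) = (-257/4 - 12*(-81)) - 1*(-6024) = (-257/4 + 972) + 6024 = 3631/4 + 6024 = 27727/4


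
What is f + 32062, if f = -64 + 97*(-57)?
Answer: 26469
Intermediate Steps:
f = -5593 (f = -64 - 5529 = -5593)
f + 32062 = -5593 + 32062 = 26469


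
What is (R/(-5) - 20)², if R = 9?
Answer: 11881/25 ≈ 475.24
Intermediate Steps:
(R/(-5) - 20)² = (9/(-5) - 20)² = (9*(-⅕) - 20)² = (-9/5 - 20)² = (-109/5)² = 11881/25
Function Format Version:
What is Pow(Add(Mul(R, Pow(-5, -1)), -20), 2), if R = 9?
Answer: Rational(11881, 25) ≈ 475.24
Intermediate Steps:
Pow(Add(Mul(R, Pow(-5, -1)), -20), 2) = Pow(Add(Mul(9, Pow(-5, -1)), -20), 2) = Pow(Add(Mul(9, Rational(-1, 5)), -20), 2) = Pow(Add(Rational(-9, 5), -20), 2) = Pow(Rational(-109, 5), 2) = Rational(11881, 25)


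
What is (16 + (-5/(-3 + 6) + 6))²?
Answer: 3721/9 ≈ 413.44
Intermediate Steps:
(16 + (-5/(-3 + 6) + 6))² = (16 + (-5/3 + 6))² = (16 + 13/3)² = (61/3)² = 3721/9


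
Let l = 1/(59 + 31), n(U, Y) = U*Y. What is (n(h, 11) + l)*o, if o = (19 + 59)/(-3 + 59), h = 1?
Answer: 12883/840 ≈ 15.337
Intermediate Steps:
o = 39/28 (o = 78/56 = 78*(1/56) = 39/28 ≈ 1.3929)
l = 1/90 ≈ 0.011111
(n(h, 11) + l)*o = (1*11 + 1/90)*(39/28) = (11 + 1/90)*(39/28) = (991/90)*(39/28) = 12883/840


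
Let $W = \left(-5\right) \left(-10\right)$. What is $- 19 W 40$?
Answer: $-38000$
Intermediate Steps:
$W = 50$
$- 19 W 40 = \left(-19\right) 50 \cdot 40 = \left(-950\right) 40 = -38000$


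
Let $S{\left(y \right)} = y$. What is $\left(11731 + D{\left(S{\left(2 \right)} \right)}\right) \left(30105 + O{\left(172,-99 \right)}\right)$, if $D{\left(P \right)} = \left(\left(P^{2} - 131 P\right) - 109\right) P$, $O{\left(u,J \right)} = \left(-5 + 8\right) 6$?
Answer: $331262631$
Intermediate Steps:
$O{\left(u,J \right)} = 18$ ($O{\left(u,J \right)} = 3 \cdot 6 = 18$)
$D{\left(P \right)} = P \left(-109 + P^{2} - 131 P\right)$ ($D{\left(P \right)} = \left(-109 + P^{2} - 131 P\right) P = P \left(-109 + P^{2} - 131 P\right)$)
$\left(11731 + D{\left(S{\left(2 \right)} \right)}\right) \left(30105 + O{\left(172,-99 \right)}\right) = \left(11731 + 2 \left(-109 + 2^{2} - 262\right)\right) \left(30105 + 18\right) = \left(11731 + 2 \left(-109 + 4 - 262\right)\right) 30123 = \left(11731 + 2 \left(-367\right)\right) 30123 = \left(11731 - 734\right) 30123 = 10997 \cdot 30123 = 331262631$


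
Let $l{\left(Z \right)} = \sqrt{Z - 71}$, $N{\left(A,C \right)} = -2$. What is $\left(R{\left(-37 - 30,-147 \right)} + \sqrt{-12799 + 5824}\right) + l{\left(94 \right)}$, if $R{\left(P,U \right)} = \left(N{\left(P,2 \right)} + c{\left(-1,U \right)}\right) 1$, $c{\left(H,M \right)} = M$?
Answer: $-149 + \sqrt{23} + 15 i \sqrt{31} \approx -144.2 + 83.516 i$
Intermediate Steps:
$l{\left(Z \right)} = \sqrt{-71 + Z}$
$R{\left(P,U \right)} = -2 + U$ ($R{\left(P,U \right)} = \left(-2 + U\right) 1 = -2 + U$)
$\left(R{\left(-37 - 30,-147 \right)} + \sqrt{-12799 + 5824}\right) + l{\left(94 \right)} = \left(\left(-2 - 147\right) + \sqrt{-12799 + 5824}\right) + \sqrt{-71 + 94} = \left(-149 + \sqrt{-6975}\right) + \sqrt{23} = \left(-149 + 15 i \sqrt{31}\right) + \sqrt{23} = -149 + \sqrt{23} + 15 i \sqrt{31}$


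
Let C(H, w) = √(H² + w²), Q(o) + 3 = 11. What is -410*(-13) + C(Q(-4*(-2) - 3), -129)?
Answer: 5330 + √16705 ≈ 5459.3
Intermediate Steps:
Q(o) = 8 (Q(o) = -3 + 11 = 8)
-410*(-13) + C(Q(-4*(-2) - 3), -129) = -410*(-13) + √(8² + (-129)²) = 5330 + √(64 + 16641) = 5330 + √16705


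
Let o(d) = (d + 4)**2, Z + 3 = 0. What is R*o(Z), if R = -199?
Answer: -199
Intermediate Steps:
Z = -3 (Z = -3 + 0 = -3)
o(d) = (4 + d)**2
R*o(Z) = -199*(4 - 3)**2 = -199*1**2 = -199*1 = -199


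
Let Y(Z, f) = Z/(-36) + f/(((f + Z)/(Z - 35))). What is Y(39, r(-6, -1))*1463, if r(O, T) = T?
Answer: -20867/12 ≈ -1738.9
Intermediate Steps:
Y(Z, f) = -Z/36 + f*(-35 + Z)/(Z + f) (Y(Z, f) = Z*(-1/36) + f/(((Z + f)/(-35 + Z))) = -Z/36 + f/(((Z + f)/(-35 + Z))) = -Z/36 + f*((-35 + Z)/(Z + f)) = -Z/36 + f*(-35 + Z)/(Z + f))
Y(39, r(-6, -1))*1463 = ((-1*39² - 1260*(-1) + 35*39*(-1))/(36*(39 - 1)))*1463 = ((1/36)*(-1*1521 + 1260 - 1365)/38)*1463 = ((1/36)*(1/38)*(-1521 + 1260 - 1365))*1463 = ((1/36)*(1/38)*(-1626))*1463 = -271/228*1463 = -20867/12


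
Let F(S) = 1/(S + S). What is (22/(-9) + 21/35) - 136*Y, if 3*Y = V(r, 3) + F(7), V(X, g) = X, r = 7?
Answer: -101561/315 ≈ -322.42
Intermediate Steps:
F(S) = 1/(2*S)
Y = 33/14 (Y = (7 + (1/2)/7)/3 = (7 + (1/2)*(1/7))/3 = (7 + 1/14)/3 = (1/3)*(99/14) = 33/14 ≈ 2.3571)
(22/(-9) + 21/35) - 136*Y = (22/(-9) + 21/35) - 136*33/14 = (22*(-1/9) + 21*(1/35)) - 2244/7 = (-22/9 + 3/5) - 2244/7 = -83/45 - 2244/7 = -101561/315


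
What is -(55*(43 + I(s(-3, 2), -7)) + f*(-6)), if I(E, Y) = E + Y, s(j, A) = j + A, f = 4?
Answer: -1901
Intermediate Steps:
s(j, A) = A + j
-(55*(43 + I(s(-3, 2), -7)) + f*(-6)) = -(55*(43 + ((2 - 3) - 7)) + 4*(-6)) = -(55*(43 + (-1 - 7)) - 24) = -(55*(43 - 8) - 24) = -(55*35 - 24) = -(1925 - 24) = -1*1901 = -1901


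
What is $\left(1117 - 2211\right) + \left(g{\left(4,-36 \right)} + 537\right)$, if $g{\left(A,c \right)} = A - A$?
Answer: $-557$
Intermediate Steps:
$g{\left(A,c \right)} = 0$
$\left(1117 - 2211\right) + \left(g{\left(4,-36 \right)} + 537\right) = \left(1117 - 2211\right) + \left(0 + 537\right) = -1094 + 537 = -557$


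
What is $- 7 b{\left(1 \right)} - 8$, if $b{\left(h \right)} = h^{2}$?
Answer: $-15$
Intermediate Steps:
$- 7 b{\left(1 \right)} - 8 = - 7 \cdot 1^{2} - 8 = \left(-7\right) 1 - 8 = -7 - 8 = -15$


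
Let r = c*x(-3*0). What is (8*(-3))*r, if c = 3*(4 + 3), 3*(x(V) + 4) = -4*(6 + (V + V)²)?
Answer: 6048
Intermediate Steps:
x(V) = -12 - 16*V²/3 (x(V) = -4 + (-4*(6 + (V + V)²))/3 = -4 + (-4*(6 + (2*V)²))/3 = -4 + (-4*(6 + 4*V²))/3 = -4 + (-24 - 16*V²)/3 = -4 + (-8 - 16*V²/3) = -12 - 16*V²/3)
c = 21 (c = 3*7 = 21)
r = -252 (r = 21*(-12 - 16*(-3*0)²/3) = 21*(-12 - 16/3*0²) = 21*(-12 - 16/3*0) = 21*(-12 + 0) = 21*(-12) = -252)
(8*(-3))*r = (8*(-3))*(-252) = -24*(-252) = 6048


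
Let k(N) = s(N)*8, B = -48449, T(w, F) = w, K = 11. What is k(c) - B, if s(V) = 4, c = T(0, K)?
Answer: 48481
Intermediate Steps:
c = 0
k(N) = 32 (k(N) = 4*8 = 32)
k(c) - B = 32 - 1*(-48449) = 32 + 48449 = 48481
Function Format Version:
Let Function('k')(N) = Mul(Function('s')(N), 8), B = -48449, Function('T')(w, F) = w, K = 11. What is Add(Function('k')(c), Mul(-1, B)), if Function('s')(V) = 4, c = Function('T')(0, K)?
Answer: 48481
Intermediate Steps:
c = 0
Function('k')(N) = 32 (Function('k')(N) = Mul(4, 8) = 32)
Add(Function('k')(c), Mul(-1, B)) = Add(32, Mul(-1, -48449)) = Add(32, 48449) = 48481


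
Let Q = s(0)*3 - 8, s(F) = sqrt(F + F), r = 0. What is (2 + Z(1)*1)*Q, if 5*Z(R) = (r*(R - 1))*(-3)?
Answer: -16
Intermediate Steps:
s(F) = sqrt(2)*sqrt(F) (s(F) = sqrt(2*F) = sqrt(2)*sqrt(F))
Z(R) = 0 (Z(R) = ((0*(R - 1))*(-3))/5 = ((0*(-1 + R))*(-3))/5 = (0*(-3))/5 = (1/5)*0 = 0)
Q = -8 (Q = (sqrt(2)*sqrt(0))*3 - 8 = (sqrt(2)*0)*3 - 8 = 0*3 - 8 = 0 - 8 = -8)
(2 + Z(1)*1)*Q = (2 + 0*1)*(-8) = (2 + 0)*(-8) = 2*(-8) = -16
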